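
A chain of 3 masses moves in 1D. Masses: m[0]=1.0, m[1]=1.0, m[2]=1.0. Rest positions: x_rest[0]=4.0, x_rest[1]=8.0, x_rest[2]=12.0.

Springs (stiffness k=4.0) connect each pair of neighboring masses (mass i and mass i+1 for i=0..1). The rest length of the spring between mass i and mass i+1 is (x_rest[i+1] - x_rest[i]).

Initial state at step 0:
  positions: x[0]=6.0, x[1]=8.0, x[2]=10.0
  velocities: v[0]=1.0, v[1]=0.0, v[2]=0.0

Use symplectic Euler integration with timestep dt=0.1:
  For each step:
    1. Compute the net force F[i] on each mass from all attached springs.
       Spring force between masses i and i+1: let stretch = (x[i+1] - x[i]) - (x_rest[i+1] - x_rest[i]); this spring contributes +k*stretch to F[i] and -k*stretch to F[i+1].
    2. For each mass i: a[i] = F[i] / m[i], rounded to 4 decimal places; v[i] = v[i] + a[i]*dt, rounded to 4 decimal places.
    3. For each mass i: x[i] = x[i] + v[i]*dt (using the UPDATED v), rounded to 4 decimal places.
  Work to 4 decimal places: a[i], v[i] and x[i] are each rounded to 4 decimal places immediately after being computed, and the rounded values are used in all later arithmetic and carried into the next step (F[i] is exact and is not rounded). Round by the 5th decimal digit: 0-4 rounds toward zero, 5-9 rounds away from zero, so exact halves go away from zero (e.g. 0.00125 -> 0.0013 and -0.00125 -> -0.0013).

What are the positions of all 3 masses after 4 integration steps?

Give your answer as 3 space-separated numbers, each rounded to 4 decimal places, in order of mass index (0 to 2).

Step 0: x=[6.0000 8.0000 10.0000] v=[1.0000 0.0000 0.0000]
Step 1: x=[6.0200 8.0000 10.0800] v=[0.2000 0.0000 0.8000]
Step 2: x=[5.9592 8.0040 10.2368] v=[-0.6080 0.0400 1.5680]
Step 3: x=[5.8202 8.0155 10.4643] v=[-1.3901 0.1152 2.2749]
Step 4: x=[5.6090 8.0372 10.7538] v=[-2.1120 0.2166 2.8954]

Answer: 5.6090 8.0372 10.7538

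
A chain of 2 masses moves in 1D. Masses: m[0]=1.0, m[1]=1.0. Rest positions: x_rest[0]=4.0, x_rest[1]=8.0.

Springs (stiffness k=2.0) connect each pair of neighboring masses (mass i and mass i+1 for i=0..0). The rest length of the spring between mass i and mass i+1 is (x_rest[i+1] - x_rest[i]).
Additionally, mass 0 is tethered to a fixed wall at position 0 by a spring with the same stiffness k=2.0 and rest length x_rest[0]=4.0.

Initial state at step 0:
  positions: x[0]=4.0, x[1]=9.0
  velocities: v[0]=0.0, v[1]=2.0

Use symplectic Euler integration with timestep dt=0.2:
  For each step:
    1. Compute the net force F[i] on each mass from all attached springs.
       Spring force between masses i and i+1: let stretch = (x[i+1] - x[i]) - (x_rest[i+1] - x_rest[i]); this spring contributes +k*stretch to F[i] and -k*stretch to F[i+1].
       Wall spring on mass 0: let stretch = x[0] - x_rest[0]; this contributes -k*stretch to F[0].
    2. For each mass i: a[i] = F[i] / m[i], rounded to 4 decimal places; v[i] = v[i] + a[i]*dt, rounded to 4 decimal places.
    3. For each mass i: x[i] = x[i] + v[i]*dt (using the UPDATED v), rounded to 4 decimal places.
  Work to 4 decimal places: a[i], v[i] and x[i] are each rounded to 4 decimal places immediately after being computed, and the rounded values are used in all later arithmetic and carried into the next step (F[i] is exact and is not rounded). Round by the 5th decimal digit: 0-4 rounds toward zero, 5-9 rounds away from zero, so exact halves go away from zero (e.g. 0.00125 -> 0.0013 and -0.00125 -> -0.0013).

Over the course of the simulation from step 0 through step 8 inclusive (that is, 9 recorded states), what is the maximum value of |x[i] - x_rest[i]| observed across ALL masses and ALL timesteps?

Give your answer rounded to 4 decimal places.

Answer: 1.6843

Derivation:
Step 0: x=[4.0000 9.0000] v=[0.0000 2.0000]
Step 1: x=[4.0800 9.3200] v=[0.4000 1.6000]
Step 2: x=[4.2528 9.5408] v=[0.8640 1.1040]
Step 3: x=[4.5084 9.6586] v=[1.2781 0.5888]
Step 4: x=[4.8154 9.6843] v=[1.5348 0.1287]
Step 5: x=[5.1266 9.6405] v=[1.5562 -0.2189]
Step 6: x=[5.3888 9.5556] v=[1.3111 -0.4245]
Step 7: x=[5.5533 9.4574] v=[0.8223 -0.4912]
Step 8: x=[5.5858 9.3668] v=[0.1626 -0.4528]
Max displacement = 1.6843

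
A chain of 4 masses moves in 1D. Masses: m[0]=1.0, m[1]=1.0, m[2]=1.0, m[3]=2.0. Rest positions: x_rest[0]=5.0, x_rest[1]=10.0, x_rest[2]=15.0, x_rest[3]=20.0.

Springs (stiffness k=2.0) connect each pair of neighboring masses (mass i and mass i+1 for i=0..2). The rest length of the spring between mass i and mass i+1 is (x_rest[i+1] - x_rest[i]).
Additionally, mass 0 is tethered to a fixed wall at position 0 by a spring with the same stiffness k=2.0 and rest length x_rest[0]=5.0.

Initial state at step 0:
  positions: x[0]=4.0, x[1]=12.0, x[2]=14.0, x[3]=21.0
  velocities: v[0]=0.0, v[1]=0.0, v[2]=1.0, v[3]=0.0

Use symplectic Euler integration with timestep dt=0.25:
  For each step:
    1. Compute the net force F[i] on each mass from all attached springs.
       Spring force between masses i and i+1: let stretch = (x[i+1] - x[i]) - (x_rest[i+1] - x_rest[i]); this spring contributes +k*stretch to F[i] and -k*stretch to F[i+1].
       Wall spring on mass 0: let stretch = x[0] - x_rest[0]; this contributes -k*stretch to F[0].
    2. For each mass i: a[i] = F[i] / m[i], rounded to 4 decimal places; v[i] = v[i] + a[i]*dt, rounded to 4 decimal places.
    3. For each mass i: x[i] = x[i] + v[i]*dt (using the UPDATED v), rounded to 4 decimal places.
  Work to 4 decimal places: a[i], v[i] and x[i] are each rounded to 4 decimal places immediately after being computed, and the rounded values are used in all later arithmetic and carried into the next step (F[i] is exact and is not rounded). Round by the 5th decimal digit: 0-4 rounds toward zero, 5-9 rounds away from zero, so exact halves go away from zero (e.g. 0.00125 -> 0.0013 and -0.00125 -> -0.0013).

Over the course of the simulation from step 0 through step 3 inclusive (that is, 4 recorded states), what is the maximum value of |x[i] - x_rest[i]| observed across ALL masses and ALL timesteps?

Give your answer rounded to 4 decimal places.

Step 0: x=[4.0000 12.0000 14.0000 21.0000] v=[0.0000 0.0000 1.0000 0.0000]
Step 1: x=[4.5000 11.2500 14.8750 20.8750] v=[2.0000 -3.0000 3.5000 -0.5000]
Step 2: x=[5.2813 10.1094 16.0469 20.6875] v=[3.1250 -4.5625 4.6875 -0.7500]
Step 3: x=[6.0059 9.1075 17.0567 20.5225] v=[2.8984 -4.0078 4.0391 -0.6602]
Max displacement = 2.0567

Answer: 2.0567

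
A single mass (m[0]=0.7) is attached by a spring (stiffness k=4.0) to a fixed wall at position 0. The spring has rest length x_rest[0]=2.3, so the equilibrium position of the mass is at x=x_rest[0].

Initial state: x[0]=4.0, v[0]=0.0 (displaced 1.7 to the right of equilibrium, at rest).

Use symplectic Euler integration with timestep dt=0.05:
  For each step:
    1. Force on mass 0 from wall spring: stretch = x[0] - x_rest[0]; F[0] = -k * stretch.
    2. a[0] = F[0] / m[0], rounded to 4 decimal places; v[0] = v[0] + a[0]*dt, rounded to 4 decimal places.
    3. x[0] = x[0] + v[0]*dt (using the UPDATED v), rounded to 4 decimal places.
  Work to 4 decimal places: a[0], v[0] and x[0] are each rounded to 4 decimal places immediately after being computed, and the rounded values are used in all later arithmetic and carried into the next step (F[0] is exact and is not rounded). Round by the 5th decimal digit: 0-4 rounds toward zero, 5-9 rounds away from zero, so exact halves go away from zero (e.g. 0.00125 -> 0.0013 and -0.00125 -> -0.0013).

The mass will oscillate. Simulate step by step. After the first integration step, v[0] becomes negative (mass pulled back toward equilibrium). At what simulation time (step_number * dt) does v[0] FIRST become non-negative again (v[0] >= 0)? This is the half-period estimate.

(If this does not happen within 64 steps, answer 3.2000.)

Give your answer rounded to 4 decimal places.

Answer: 1.3500

Derivation:
Step 0: x=[4.0000] v=[0.0000]
Step 1: x=[3.9757] v=[-0.4857]
Step 2: x=[3.9275] v=[-0.9645]
Step 3: x=[3.8560] v=[-1.4295]
Step 4: x=[3.7623] v=[-1.8741]
Step 5: x=[3.6477] v=[-2.2919]
Step 6: x=[3.5139] v=[-2.6770]
Step 7: x=[3.3627] v=[-3.0238]
Step 8: x=[3.1963] v=[-3.3274]
Step 9: x=[3.0171] v=[-3.5835]
Step 10: x=[2.8277] v=[-3.7884]
Step 11: x=[2.6307] v=[-3.9392]
Step 12: x=[2.4290] v=[-4.0337]
Step 13: x=[2.2255] v=[-4.0706]
Step 14: x=[2.0230] v=[-4.0493]
Step 15: x=[1.8245] v=[-3.9702]
Step 16: x=[1.6328] v=[-3.8343]
Step 17: x=[1.4506] v=[-3.6437]
Step 18: x=[1.2806] v=[-3.4010]
Step 19: x=[1.1251] v=[-3.1097]
Step 20: x=[0.9864] v=[-2.7740]
Step 21: x=[0.8665] v=[-2.3987]
Step 22: x=[0.7670] v=[-1.9891]
Step 23: x=[0.6894] v=[-1.5511]
Step 24: x=[0.6349] v=[-1.0909]
Step 25: x=[0.6041] v=[-0.6152]
Step 26: x=[0.5976] v=[-0.1307]
Step 27: x=[0.6154] v=[0.3557]
First v>=0 after going negative at step 27, time=1.3500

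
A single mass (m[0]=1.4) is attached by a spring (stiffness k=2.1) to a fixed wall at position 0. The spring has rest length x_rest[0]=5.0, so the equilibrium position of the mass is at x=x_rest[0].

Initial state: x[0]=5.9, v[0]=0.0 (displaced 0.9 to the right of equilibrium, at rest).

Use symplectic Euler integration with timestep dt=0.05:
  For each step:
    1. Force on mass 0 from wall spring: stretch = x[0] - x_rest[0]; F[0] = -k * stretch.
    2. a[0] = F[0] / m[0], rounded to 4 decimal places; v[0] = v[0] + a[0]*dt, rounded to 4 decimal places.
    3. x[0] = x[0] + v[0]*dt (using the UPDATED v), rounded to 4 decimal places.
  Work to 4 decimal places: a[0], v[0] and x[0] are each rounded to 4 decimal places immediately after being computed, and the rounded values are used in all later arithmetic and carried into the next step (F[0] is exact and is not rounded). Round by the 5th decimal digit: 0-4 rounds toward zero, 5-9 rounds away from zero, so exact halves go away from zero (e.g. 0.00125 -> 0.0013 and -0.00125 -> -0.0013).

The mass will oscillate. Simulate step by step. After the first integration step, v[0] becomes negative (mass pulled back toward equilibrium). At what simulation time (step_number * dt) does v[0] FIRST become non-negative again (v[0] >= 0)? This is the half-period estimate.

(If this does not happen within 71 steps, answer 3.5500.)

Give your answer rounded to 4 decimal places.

Step 0: x=[5.9000] v=[0.0000]
Step 1: x=[5.8966] v=[-0.0675]
Step 2: x=[5.8899] v=[-0.1347]
Step 3: x=[5.8798] v=[-0.2014]
Step 4: x=[5.8664] v=[-0.2674]
Step 5: x=[5.8498] v=[-0.3324]
Step 6: x=[5.8300] v=[-0.3961]
Step 7: x=[5.8071] v=[-0.4584]
Step 8: x=[5.7812] v=[-0.5189]
Step 9: x=[5.7523] v=[-0.5775]
Step 10: x=[5.7206] v=[-0.6339]
Step 11: x=[5.6862] v=[-0.6879]
Step 12: x=[5.6492] v=[-0.7394]
Step 13: x=[5.6098] v=[-0.7881]
Step 14: x=[5.5681] v=[-0.8338]
Step 15: x=[5.5243] v=[-0.8764]
Step 16: x=[5.4785] v=[-0.9157]
Step 17: x=[5.4309] v=[-0.9516]
Step 18: x=[5.3817] v=[-0.9839]
Step 19: x=[5.3311] v=[-1.0125]
Step 20: x=[5.2792] v=[-1.0373]
Step 21: x=[5.2263] v=[-1.0582]
Step 22: x=[5.1725] v=[-1.0752]
Step 23: x=[5.1181] v=[-1.0881]
Step 24: x=[5.0633] v=[-1.0970]
Step 25: x=[5.0082] v=[-1.1018]
Step 26: x=[4.9531] v=[-1.1024]
Step 27: x=[4.8982] v=[-1.0989]
Step 28: x=[4.8436] v=[-1.0913]
Step 29: x=[4.7896] v=[-1.0796]
Step 30: x=[4.7364] v=[-1.0638]
Step 31: x=[4.6842] v=[-1.0440]
Step 32: x=[4.6332] v=[-1.0203]
Step 33: x=[4.5836] v=[-0.9928]
Step 34: x=[4.5355] v=[-0.9616]
Step 35: x=[4.4892] v=[-0.9268]
Step 36: x=[4.4448] v=[-0.8885]
Step 37: x=[4.4025] v=[-0.8469]
Step 38: x=[4.3624] v=[-0.8021]
Step 39: x=[4.3247] v=[-0.7543]
Step 40: x=[4.2895] v=[-0.7037]
Step 41: x=[4.2570] v=[-0.6504]
Step 42: x=[4.2273] v=[-0.5947]
Step 43: x=[4.2005] v=[-0.5367]
Step 44: x=[4.1767] v=[-0.4767]
Step 45: x=[4.1560] v=[-0.4150]
Step 46: x=[4.1384] v=[-0.3517]
Step 47: x=[4.1240] v=[-0.2871]
Step 48: x=[4.1129] v=[-0.2214]
Step 49: x=[4.1052] v=[-0.1549]
Step 50: x=[4.1008] v=[-0.0878]
Step 51: x=[4.0998] v=[-0.0204]
Step 52: x=[4.1022] v=[0.0471]
First v>=0 after going negative at step 52, time=2.6000

Answer: 2.6000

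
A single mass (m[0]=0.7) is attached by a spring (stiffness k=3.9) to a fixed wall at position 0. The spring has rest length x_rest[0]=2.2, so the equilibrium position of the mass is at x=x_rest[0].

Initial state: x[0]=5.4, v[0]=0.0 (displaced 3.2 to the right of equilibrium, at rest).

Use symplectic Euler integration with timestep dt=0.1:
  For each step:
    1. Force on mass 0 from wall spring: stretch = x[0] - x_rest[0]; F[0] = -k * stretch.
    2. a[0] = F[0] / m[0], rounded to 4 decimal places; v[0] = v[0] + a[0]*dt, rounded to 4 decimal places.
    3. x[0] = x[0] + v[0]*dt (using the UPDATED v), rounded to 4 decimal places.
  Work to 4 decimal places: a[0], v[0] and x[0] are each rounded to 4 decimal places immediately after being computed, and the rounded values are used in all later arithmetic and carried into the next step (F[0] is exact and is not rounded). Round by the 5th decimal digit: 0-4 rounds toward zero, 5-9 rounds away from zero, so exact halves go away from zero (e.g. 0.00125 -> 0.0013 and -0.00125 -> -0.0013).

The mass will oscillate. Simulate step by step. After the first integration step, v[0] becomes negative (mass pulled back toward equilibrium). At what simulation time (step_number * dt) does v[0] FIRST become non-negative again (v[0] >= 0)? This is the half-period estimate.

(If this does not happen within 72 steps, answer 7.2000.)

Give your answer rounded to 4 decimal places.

Answer: 1.4000

Derivation:
Step 0: x=[5.4000] v=[0.0000]
Step 1: x=[5.2217] v=[-1.7829]
Step 2: x=[4.8751] v=[-3.4664]
Step 3: x=[4.3794] v=[-4.9568]
Step 4: x=[3.7623] v=[-6.1710]
Step 5: x=[3.0582] v=[-7.0414]
Step 6: x=[2.3063] v=[-7.5195]
Step 7: x=[1.5484] v=[-7.5787]
Step 8: x=[0.8268] v=[-7.2157]
Step 9: x=[0.1817] v=[-6.4506]
Step 10: x=[-0.3509] v=[-5.3261]
Step 11: x=[-0.7414] v=[-3.9049]
Step 12: x=[-0.9680] v=[-2.2661]
Step 13: x=[-1.0181] v=[-0.5011]
Step 14: x=[-0.8889] v=[1.2918]
First v>=0 after going negative at step 14, time=1.4000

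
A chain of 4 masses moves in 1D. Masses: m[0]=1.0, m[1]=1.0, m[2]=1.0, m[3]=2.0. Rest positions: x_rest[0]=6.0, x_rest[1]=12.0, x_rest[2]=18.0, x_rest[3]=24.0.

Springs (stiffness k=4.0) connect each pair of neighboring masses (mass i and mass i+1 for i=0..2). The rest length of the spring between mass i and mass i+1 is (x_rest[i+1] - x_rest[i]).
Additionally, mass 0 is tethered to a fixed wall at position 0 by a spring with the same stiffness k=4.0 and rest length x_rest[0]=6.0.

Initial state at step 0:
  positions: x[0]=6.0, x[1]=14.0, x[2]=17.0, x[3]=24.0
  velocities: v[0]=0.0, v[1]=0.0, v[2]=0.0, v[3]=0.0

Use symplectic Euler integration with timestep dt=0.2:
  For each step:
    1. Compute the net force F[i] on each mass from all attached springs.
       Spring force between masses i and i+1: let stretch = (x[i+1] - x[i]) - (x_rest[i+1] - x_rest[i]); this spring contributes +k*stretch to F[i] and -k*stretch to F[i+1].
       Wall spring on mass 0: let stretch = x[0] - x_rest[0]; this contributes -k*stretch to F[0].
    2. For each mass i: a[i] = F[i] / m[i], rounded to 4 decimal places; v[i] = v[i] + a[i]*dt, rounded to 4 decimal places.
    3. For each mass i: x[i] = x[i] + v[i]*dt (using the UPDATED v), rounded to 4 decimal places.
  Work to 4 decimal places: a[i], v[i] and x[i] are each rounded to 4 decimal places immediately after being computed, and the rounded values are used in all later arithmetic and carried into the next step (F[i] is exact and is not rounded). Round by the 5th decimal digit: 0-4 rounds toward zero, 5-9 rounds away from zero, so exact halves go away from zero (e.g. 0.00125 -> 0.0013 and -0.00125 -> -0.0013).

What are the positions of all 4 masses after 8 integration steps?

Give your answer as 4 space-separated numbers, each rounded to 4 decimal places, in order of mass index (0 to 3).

Answer: 4.6166 12.7460 16.6271 24.6655

Derivation:
Step 0: x=[6.0000 14.0000 17.0000 24.0000] v=[0.0000 0.0000 0.0000 0.0000]
Step 1: x=[6.3200 13.2000 17.6400 23.9200] v=[1.6000 -4.0000 3.2000 -0.4000]
Step 2: x=[6.7296 12.0096 18.5744 23.8176] v=[2.0480 -5.9520 4.6720 -0.5120]
Step 3: x=[6.9073 11.0248 19.2973 23.7757] v=[0.8883 -4.9242 3.6147 -0.2093]
Step 4: x=[6.6386 10.7048 19.4132 23.8556] v=[-1.3435 -1.6002 0.5794 0.3993]
Step 5: x=[5.9583 11.1275 18.8465 24.0601] v=[-3.4014 2.1136 -2.8334 1.0223]
Step 6: x=[5.1518 11.9582 17.8790 24.3275] v=[-4.0327 4.1534 -4.8377 1.3369]
Step 7: x=[4.6100 12.6472 16.9959 24.5590] v=[-2.7090 3.4449 -4.4155 1.1575]
Step 8: x=[4.6166 12.7460 16.6271 24.6655] v=[0.0328 0.4941 -1.8440 0.5323]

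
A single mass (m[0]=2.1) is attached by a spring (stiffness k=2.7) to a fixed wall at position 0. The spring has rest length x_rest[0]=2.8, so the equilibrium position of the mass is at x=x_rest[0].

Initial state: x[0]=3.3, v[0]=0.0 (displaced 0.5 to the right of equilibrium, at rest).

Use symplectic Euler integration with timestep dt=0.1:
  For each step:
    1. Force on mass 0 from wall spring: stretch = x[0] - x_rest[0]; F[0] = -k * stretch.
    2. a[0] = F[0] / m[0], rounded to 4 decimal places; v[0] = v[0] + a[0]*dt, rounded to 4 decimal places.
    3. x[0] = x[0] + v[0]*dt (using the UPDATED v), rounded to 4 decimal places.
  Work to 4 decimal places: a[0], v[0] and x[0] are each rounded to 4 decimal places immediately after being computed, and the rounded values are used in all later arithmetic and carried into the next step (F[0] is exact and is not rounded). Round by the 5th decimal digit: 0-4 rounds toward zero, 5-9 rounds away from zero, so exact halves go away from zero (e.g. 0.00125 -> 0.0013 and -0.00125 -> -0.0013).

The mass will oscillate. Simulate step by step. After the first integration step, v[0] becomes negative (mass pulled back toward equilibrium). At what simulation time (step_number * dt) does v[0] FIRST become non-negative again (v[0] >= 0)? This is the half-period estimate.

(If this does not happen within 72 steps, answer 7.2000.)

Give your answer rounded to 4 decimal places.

Step 0: x=[3.3000] v=[0.0000]
Step 1: x=[3.2936] v=[-0.0643]
Step 2: x=[3.2808] v=[-0.1278]
Step 3: x=[3.2618] v=[-0.1896]
Step 4: x=[3.2369] v=[-0.2490]
Step 5: x=[3.2064] v=[-0.3052]
Step 6: x=[3.1707] v=[-0.3575]
Step 7: x=[3.1302] v=[-0.4052]
Step 8: x=[3.0854] v=[-0.4477]
Step 9: x=[3.0370] v=[-0.4844]
Step 10: x=[2.9855] v=[-0.5149]
Step 11: x=[2.9316] v=[-0.5388]
Step 12: x=[2.8760] v=[-0.5557]
Step 13: x=[2.8195] v=[-0.5655]
Step 14: x=[2.7627] v=[-0.5680]
Step 15: x=[2.7064] v=[-0.5632]
Step 16: x=[2.6513] v=[-0.5512]
Step 17: x=[2.5981] v=[-0.5321]
Step 18: x=[2.5475] v=[-0.5061]
Step 19: x=[2.5001] v=[-0.4736]
Step 20: x=[2.4566] v=[-0.4350]
Step 21: x=[2.4175] v=[-0.3909]
Step 22: x=[2.3833] v=[-0.3417]
Step 23: x=[2.3545] v=[-0.2881]
Step 24: x=[2.3314] v=[-0.2308]
Step 25: x=[2.3143] v=[-0.1706]
Step 26: x=[2.3035] v=[-0.1082]
Step 27: x=[2.2991] v=[-0.0444]
Step 28: x=[2.3011] v=[0.0200]
First v>=0 after going negative at step 28, time=2.8000

Answer: 2.8000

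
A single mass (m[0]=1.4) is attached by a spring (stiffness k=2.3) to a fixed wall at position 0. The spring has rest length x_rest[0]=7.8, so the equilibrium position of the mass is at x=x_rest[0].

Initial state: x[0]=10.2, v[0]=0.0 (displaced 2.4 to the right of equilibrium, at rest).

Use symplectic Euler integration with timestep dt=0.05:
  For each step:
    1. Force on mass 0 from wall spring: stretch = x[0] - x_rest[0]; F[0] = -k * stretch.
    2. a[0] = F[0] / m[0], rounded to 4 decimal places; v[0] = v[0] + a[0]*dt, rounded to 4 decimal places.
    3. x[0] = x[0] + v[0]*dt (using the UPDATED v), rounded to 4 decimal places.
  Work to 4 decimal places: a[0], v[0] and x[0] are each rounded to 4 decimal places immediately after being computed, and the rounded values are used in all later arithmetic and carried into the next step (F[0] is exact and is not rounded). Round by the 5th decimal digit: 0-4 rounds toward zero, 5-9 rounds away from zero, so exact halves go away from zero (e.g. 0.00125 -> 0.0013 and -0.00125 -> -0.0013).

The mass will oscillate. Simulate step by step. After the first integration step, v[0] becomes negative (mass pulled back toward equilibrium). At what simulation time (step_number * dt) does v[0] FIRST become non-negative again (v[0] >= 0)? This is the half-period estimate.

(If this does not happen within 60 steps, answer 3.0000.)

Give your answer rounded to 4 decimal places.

Answer: 2.5000

Derivation:
Step 0: x=[10.2000] v=[0.0000]
Step 1: x=[10.1901] v=[-0.1971]
Step 2: x=[10.1704] v=[-0.3934]
Step 3: x=[10.1410] v=[-0.5881]
Step 4: x=[10.1020] v=[-0.7804]
Step 5: x=[10.0535] v=[-0.9695]
Step 6: x=[9.9958] v=[-1.1546]
Step 7: x=[9.9291] v=[-1.3350]
Step 8: x=[9.8536] v=[-1.5099]
Step 9: x=[9.7697] v=[-1.6786]
Step 10: x=[9.6777] v=[-1.8404]
Step 11: x=[9.5780] v=[-1.9946]
Step 12: x=[9.4710] v=[-2.1407]
Step 13: x=[9.3571] v=[-2.2780]
Step 14: x=[9.2368] v=[-2.4059]
Step 15: x=[9.1106] v=[-2.5239]
Step 16: x=[8.9790] v=[-2.6316]
Step 17: x=[8.8426] v=[-2.7284]
Step 18: x=[8.7019] v=[-2.8140]
Step 19: x=[8.5575] v=[-2.8881]
Step 20: x=[8.4100] v=[-2.9503]
Step 21: x=[8.2600] v=[-3.0004]
Step 22: x=[8.1081] v=[-3.0382]
Step 23: x=[7.9549] v=[-3.0635]
Step 24: x=[7.8011] v=[-3.0762]
Step 25: x=[7.6473] v=[-3.0763]
Step 26: x=[7.4941] v=[-3.0638]
Step 27: x=[7.3422] v=[-3.0387]
Step 28: x=[7.1921] v=[-3.0011]
Step 29: x=[7.0445] v=[-2.9512]
Step 30: x=[6.9000] v=[-2.8891]
Step 31: x=[6.7592] v=[-2.8152]
Step 32: x=[6.6227] v=[-2.7297]
Step 33: x=[6.4911] v=[-2.6330]
Step 34: x=[6.3648] v=[-2.5255]
Step 35: x=[6.2444] v=[-2.4076]
Step 36: x=[6.1304] v=[-2.2798]
Step 37: x=[6.0233] v=[-2.1427]
Step 38: x=[5.9235] v=[-1.9968]
Step 39: x=[5.8314] v=[-1.8427]
Step 40: x=[5.7474] v=[-1.6810]
Step 41: x=[5.6718] v=[-1.5124]
Step 42: x=[5.6049] v=[-1.3376]
Step 43: x=[5.5470] v=[-1.1573]
Step 44: x=[5.4984] v=[-0.9722]
Step 45: x=[5.4592] v=[-0.7831]
Step 46: x=[5.4297] v=[-0.5908]
Step 47: x=[5.4099] v=[-0.3961]
Step 48: x=[5.3999] v=[-0.1998]
Step 49: x=[5.3998] v=[-0.0027]
Step 50: x=[5.4095] v=[0.1945]
First v>=0 after going negative at step 50, time=2.5000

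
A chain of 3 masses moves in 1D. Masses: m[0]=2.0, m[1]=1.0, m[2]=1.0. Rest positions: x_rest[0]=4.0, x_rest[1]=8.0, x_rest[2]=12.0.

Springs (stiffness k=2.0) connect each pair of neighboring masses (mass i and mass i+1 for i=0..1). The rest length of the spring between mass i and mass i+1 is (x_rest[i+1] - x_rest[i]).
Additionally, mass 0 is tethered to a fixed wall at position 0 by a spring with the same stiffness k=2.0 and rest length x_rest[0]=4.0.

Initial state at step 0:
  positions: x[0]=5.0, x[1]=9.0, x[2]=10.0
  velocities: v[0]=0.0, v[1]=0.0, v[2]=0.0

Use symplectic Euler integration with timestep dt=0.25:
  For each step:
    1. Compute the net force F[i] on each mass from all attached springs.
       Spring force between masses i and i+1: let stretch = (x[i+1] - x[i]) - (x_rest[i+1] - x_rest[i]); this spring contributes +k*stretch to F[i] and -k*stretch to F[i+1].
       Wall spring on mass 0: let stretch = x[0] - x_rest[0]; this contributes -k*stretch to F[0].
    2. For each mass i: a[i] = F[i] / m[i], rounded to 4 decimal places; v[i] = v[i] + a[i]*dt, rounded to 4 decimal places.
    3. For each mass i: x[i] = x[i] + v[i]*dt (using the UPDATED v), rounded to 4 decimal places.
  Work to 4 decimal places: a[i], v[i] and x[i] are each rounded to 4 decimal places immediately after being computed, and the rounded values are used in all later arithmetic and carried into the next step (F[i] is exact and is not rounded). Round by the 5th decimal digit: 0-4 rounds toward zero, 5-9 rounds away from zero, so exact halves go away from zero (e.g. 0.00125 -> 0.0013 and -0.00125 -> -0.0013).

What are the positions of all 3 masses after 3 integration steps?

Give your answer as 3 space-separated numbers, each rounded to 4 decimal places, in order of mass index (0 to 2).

Step 0: x=[5.0000 9.0000 10.0000] v=[0.0000 0.0000 0.0000]
Step 1: x=[4.9375 8.6250 10.3750] v=[-0.2500 -1.5000 1.5000]
Step 2: x=[4.7969 8.0078 11.0313] v=[-0.5625 -2.4688 2.6250]
Step 3: x=[4.5572 7.3672 11.8096] v=[-0.9590 -2.5625 3.1133]

Answer: 4.5572 7.3672 11.8096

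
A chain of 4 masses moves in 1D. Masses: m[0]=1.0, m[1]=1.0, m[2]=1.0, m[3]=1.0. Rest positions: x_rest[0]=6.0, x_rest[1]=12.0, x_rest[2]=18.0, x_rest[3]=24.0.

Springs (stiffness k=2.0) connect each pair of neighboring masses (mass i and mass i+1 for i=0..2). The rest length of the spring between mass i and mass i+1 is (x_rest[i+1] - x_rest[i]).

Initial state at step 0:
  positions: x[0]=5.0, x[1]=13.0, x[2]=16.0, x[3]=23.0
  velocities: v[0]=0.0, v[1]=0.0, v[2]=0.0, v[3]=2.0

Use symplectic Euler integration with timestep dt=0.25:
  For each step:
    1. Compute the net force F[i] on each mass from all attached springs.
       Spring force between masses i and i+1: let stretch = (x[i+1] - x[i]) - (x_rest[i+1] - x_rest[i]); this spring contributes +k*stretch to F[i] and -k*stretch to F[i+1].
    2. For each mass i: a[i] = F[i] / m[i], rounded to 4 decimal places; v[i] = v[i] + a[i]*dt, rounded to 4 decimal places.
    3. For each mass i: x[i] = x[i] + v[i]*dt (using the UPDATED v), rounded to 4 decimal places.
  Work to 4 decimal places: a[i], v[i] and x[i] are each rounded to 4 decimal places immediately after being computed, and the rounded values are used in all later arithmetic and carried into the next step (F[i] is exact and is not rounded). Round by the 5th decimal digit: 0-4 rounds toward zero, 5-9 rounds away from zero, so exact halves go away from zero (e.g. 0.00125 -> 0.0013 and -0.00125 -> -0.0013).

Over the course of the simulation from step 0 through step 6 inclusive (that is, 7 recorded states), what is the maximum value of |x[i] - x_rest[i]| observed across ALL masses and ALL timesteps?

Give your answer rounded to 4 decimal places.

Step 0: x=[5.0000 13.0000 16.0000 23.0000] v=[0.0000 0.0000 0.0000 2.0000]
Step 1: x=[5.2500 12.3750 16.5000 23.3750] v=[1.0000 -2.5000 2.0000 1.5000]
Step 2: x=[5.6406 11.3750 17.3438 23.6406] v=[1.5625 -4.0000 3.3750 1.0625]
Step 3: x=[5.9980 10.4043 18.2286 23.8691] v=[1.4297 -3.8828 3.5390 0.9141]
Step 4: x=[6.1562 9.8609 18.8404 24.1426] v=[0.6329 -2.1738 2.4471 1.0939]
Step 5: x=[6.0275 9.9768 18.9925 24.5033] v=[-0.5148 0.4636 0.6085 1.4428]
Step 6: x=[5.6425 10.7260 18.7065 24.9252] v=[-1.5402 2.9968 -1.1440 1.6874]
Max displacement = 2.1391

Answer: 2.1391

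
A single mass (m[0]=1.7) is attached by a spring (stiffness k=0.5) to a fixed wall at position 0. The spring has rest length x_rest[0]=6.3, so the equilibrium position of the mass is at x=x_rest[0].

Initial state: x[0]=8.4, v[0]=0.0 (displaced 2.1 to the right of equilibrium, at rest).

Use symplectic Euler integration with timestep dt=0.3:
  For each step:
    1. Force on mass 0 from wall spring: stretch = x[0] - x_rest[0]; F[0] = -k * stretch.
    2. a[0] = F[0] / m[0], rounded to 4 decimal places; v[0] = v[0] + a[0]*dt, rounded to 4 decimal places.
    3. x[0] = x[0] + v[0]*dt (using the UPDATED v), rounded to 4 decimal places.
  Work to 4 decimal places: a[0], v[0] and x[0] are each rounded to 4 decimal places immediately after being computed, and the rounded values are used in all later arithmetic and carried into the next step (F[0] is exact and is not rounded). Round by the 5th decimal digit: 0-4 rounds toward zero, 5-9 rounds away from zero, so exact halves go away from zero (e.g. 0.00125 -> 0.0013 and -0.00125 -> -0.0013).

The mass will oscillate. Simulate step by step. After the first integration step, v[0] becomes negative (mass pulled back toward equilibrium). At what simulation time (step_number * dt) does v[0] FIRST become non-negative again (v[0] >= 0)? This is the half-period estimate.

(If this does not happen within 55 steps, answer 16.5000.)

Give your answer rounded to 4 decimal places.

Step 0: x=[8.4000] v=[0.0000]
Step 1: x=[8.3444] v=[-0.1853]
Step 2: x=[8.2347] v=[-0.3657]
Step 3: x=[8.0738] v=[-0.5364]
Step 4: x=[7.8659] v=[-0.6929]
Step 5: x=[7.6166] v=[-0.8311]
Step 6: x=[7.3324] v=[-0.9473]
Step 7: x=[7.0209] v=[-1.0384]
Step 8: x=[6.6903] v=[-1.1020]
Step 9: x=[6.3494] v=[-1.1364]
Step 10: x=[6.0072] v=[-1.1408]
Step 11: x=[5.6727] v=[-1.1150]
Step 12: x=[5.3548] v=[-1.0597]
Step 13: x=[5.0619] v=[-0.9763]
Step 14: x=[4.8018] v=[-0.8671]
Step 15: x=[4.5813] v=[-0.7349]
Step 16: x=[4.4063] v=[-0.5833]
Step 17: x=[4.2814] v=[-0.4162]
Step 18: x=[4.2100] v=[-0.2381]
Step 19: x=[4.1939] v=[-0.0537]
Step 20: x=[4.2335] v=[0.1321]
First v>=0 after going negative at step 20, time=6.0000

Answer: 6.0000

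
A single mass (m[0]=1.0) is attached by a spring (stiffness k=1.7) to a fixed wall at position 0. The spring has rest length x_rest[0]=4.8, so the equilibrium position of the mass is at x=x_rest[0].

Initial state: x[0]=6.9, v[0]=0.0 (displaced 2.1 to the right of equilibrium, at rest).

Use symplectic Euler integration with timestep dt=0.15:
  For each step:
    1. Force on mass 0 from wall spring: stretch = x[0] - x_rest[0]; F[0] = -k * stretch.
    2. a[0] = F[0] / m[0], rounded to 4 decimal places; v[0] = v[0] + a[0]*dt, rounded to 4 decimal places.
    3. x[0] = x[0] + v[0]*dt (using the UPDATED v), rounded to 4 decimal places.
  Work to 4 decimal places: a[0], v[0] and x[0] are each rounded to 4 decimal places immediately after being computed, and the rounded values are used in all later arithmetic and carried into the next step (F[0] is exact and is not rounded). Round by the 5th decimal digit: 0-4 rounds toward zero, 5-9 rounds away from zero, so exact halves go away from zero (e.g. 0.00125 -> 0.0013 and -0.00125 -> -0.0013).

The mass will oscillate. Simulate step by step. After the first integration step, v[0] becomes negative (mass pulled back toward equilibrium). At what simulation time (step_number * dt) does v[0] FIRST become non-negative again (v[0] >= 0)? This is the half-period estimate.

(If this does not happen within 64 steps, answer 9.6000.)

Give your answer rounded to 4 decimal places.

Answer: 2.5500

Derivation:
Step 0: x=[6.9000] v=[0.0000]
Step 1: x=[6.8197] v=[-0.5355]
Step 2: x=[6.6621] v=[-1.0505]
Step 3: x=[6.4333] v=[-1.5253]
Step 4: x=[6.1420] v=[-1.9418]
Step 5: x=[5.7994] v=[-2.2840]
Step 6: x=[5.4186] v=[-2.5389]
Step 7: x=[5.0141] v=[-2.6966]
Step 8: x=[4.6014] v=[-2.7512]
Step 9: x=[4.1963] v=[-2.7006]
Step 10: x=[3.8143] v=[-2.5467]
Step 11: x=[3.4700] v=[-2.2953]
Step 12: x=[3.1766] v=[-1.9562]
Step 13: x=[2.9453] v=[-1.5422]
Step 14: x=[2.7849] v=[-1.0693]
Step 15: x=[2.7016] v=[-0.5554]
Step 16: x=[2.6986] v=[-0.0203]
Step 17: x=[2.7759] v=[0.5156]
First v>=0 after going negative at step 17, time=2.5500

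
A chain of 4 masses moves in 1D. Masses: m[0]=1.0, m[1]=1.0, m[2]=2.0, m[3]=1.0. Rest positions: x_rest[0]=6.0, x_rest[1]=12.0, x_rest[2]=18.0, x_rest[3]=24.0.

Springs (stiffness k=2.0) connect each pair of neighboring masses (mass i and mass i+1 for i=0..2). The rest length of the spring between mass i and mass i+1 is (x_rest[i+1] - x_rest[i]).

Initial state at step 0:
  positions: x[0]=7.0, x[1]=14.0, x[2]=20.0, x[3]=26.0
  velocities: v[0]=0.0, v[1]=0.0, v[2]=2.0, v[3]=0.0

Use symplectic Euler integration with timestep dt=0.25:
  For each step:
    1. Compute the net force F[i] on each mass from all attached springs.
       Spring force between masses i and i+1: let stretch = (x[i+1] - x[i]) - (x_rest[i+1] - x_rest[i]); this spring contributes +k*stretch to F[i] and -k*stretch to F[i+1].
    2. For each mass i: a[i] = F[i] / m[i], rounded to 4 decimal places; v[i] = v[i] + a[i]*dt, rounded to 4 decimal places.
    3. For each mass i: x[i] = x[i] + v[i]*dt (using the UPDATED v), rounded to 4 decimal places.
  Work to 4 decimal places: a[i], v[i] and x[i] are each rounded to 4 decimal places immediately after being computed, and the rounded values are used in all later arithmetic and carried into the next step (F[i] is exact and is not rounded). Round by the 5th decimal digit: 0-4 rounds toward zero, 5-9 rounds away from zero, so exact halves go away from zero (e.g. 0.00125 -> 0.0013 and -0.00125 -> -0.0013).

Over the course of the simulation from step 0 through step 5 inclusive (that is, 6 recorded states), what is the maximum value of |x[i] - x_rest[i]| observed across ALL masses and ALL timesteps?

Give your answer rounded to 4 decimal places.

Answer: 3.3730

Derivation:
Step 0: x=[7.0000 14.0000 20.0000 26.0000] v=[0.0000 0.0000 2.0000 0.0000]
Step 1: x=[7.1250 13.8750 20.5000 26.0000] v=[0.5000 -0.5000 2.0000 0.0000]
Step 2: x=[7.3438 13.7344 20.9297 26.0625] v=[0.8750 -0.5625 1.7188 0.2500]
Step 3: x=[7.6114 13.6944 21.2305 26.2334] v=[1.0703 -0.1602 1.2032 0.6836]
Step 4: x=[7.8894 13.8360 21.3730 26.5290] v=[1.1118 0.5664 0.5699 1.1822]
Step 5: x=[8.1607 14.1764 21.3667 26.9301] v=[1.0851 1.3616 -0.0254 1.6042]
Max displacement = 3.3730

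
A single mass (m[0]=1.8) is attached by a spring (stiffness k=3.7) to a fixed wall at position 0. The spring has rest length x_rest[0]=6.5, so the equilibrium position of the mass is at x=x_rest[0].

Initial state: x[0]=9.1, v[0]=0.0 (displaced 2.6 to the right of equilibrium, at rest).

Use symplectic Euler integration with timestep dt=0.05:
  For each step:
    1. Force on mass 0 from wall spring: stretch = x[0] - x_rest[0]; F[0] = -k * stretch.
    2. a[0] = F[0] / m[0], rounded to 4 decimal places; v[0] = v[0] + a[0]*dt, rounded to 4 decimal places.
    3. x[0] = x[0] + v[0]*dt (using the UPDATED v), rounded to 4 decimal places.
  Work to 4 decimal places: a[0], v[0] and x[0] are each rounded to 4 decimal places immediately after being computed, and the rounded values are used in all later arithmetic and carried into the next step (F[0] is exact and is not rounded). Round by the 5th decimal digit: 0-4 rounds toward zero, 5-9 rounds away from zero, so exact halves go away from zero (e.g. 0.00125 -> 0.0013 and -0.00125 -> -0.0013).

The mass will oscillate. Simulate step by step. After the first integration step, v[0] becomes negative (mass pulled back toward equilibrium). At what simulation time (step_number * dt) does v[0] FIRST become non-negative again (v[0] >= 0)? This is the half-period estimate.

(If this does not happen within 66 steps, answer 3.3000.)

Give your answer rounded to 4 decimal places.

Step 0: x=[9.1000] v=[0.0000]
Step 1: x=[9.0866] v=[-0.2672]
Step 2: x=[9.0600] v=[-0.5330]
Step 3: x=[9.0202] v=[-0.7961]
Step 4: x=[8.9674] v=[-1.0551]
Step 5: x=[8.9020] v=[-1.3087]
Step 6: x=[8.8242] v=[-1.5556]
Step 7: x=[8.7345] v=[-1.7945]
Step 8: x=[8.6333] v=[-2.0242]
Step 9: x=[8.5211] v=[-2.2435]
Step 10: x=[8.3985] v=[-2.4512]
Step 11: x=[8.2662] v=[-2.6463]
Step 12: x=[8.1248] v=[-2.8278]
Step 13: x=[7.9751] v=[-2.9948]
Step 14: x=[7.8178] v=[-3.1464]
Step 15: x=[7.6537] v=[-3.2818]
Step 16: x=[7.4837] v=[-3.4004]
Step 17: x=[7.3086] v=[-3.5015]
Step 18: x=[7.1294] v=[-3.5846]
Step 19: x=[6.9469] v=[-3.6493]
Step 20: x=[6.7621] v=[-3.6952]
Step 21: x=[6.5760] v=[-3.7221]
Step 22: x=[6.3895] v=[-3.7299]
Step 23: x=[6.2036] v=[-3.7185]
Step 24: x=[6.0192] v=[-3.6880]
Step 25: x=[5.8373] v=[-3.6386]
Step 26: x=[5.6588] v=[-3.5705]
Step 27: x=[5.4846] v=[-3.4840]
Step 28: x=[5.3156] v=[-3.3796]
Step 29: x=[5.1527] v=[-3.2579]
Step 30: x=[4.9967] v=[-3.1194]
Step 31: x=[4.8485] v=[-2.9649]
Step 32: x=[4.7087] v=[-2.7952]
Step 33: x=[4.5781] v=[-2.6111]
Step 34: x=[4.4574] v=[-2.4136]
Step 35: x=[4.3472] v=[-2.2037]
Step 36: x=[4.2481] v=[-1.9824]
Step 37: x=[4.1606] v=[-1.7510]
Step 38: x=[4.0851] v=[-1.5106]
Step 39: x=[4.0220] v=[-1.2624]
Step 40: x=[3.9716] v=[-1.0077]
Step 41: x=[3.9342] v=[-0.7478]
Step 42: x=[3.9100] v=[-0.4841]
Step 43: x=[3.8991] v=[-0.2179]
Step 44: x=[3.9016] v=[0.0494]
First v>=0 after going negative at step 44, time=2.2000

Answer: 2.2000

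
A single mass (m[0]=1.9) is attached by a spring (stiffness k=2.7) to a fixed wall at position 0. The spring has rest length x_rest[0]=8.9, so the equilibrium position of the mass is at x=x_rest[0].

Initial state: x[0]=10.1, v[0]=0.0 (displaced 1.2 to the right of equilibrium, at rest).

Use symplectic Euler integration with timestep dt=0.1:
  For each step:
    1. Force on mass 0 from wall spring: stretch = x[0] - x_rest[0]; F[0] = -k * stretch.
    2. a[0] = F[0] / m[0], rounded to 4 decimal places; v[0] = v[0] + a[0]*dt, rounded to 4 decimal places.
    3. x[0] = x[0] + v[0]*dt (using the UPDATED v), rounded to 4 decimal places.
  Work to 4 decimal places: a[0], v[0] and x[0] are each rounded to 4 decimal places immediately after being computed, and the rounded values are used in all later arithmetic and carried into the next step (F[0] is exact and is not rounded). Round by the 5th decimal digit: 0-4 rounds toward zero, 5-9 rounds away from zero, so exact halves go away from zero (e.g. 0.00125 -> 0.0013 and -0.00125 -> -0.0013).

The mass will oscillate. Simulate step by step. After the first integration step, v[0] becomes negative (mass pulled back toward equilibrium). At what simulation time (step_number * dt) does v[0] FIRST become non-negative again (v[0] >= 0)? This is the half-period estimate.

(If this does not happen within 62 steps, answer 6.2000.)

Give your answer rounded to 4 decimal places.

Step 0: x=[10.1000] v=[0.0000]
Step 1: x=[10.0830] v=[-0.1705]
Step 2: x=[10.0491] v=[-0.3386]
Step 3: x=[9.9989] v=[-0.5019]
Step 4: x=[9.9331] v=[-0.6581]
Step 5: x=[9.8526] v=[-0.8049]
Step 6: x=[9.7586] v=[-0.9403]
Step 7: x=[9.6524] v=[-1.0623]
Step 8: x=[9.5355] v=[-1.1692]
Step 9: x=[9.4096] v=[-1.2595]
Step 10: x=[9.2764] v=[-1.3319]
Step 11: x=[9.1379] v=[-1.3854]
Step 12: x=[8.9960] v=[-1.4192]
Step 13: x=[8.8527] v=[-1.4328]
Step 14: x=[8.7101] v=[-1.4261]
Step 15: x=[8.5702] v=[-1.3991]
Step 16: x=[8.4350] v=[-1.3522]
Step 17: x=[8.3064] v=[-1.2861]
Step 18: x=[8.1862] v=[-1.2018]
Step 19: x=[8.0762] v=[-1.1004]
Step 20: x=[7.9779] v=[-0.9833]
Step 21: x=[7.8927] v=[-0.8523]
Step 22: x=[7.8218] v=[-0.7092]
Step 23: x=[7.7662] v=[-0.5560]
Step 24: x=[7.7267] v=[-0.3949]
Step 25: x=[7.7039] v=[-0.2282]
Step 26: x=[7.6981] v=[-0.0582]
Step 27: x=[7.7094] v=[0.1126]
First v>=0 after going negative at step 27, time=2.7000

Answer: 2.7000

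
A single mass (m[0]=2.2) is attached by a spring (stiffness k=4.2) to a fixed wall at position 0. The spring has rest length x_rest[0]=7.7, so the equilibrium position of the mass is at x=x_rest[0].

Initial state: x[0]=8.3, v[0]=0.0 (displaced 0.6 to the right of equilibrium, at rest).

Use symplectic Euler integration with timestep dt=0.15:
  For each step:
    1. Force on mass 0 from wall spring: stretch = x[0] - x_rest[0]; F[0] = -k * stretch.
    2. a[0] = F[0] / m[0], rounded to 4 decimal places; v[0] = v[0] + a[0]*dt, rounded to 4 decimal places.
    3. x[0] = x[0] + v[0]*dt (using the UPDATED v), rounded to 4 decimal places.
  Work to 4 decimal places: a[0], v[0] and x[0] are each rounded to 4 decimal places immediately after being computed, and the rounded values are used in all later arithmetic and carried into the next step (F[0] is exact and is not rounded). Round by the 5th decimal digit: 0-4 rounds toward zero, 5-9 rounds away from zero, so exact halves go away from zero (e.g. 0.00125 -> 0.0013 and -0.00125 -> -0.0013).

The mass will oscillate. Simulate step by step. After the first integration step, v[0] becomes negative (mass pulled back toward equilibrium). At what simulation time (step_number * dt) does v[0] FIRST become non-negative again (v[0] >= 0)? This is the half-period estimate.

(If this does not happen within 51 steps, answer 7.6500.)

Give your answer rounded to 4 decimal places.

Answer: 2.4000

Derivation:
Step 0: x=[8.3000] v=[0.0000]
Step 1: x=[8.2742] v=[-0.1718]
Step 2: x=[8.2238] v=[-0.3362]
Step 3: x=[8.1509] v=[-0.4862]
Step 4: x=[8.0586] v=[-0.6153]
Step 5: x=[7.9509] v=[-0.7180]
Step 6: x=[7.8324] v=[-0.7899]
Step 7: x=[7.7082] v=[-0.8278]
Step 8: x=[7.5837] v=[-0.8302]
Step 9: x=[7.4642] v=[-0.7969]
Step 10: x=[7.3548] v=[-0.7294]
Step 11: x=[7.2602] v=[-0.6306]
Step 12: x=[7.1845] v=[-0.5047]
Step 13: x=[7.1309] v=[-0.3571]
Step 14: x=[7.1018] v=[-0.1941]
Step 15: x=[7.0984] v=[-0.0228]
Step 16: x=[7.1208] v=[0.1495]
First v>=0 after going negative at step 16, time=2.4000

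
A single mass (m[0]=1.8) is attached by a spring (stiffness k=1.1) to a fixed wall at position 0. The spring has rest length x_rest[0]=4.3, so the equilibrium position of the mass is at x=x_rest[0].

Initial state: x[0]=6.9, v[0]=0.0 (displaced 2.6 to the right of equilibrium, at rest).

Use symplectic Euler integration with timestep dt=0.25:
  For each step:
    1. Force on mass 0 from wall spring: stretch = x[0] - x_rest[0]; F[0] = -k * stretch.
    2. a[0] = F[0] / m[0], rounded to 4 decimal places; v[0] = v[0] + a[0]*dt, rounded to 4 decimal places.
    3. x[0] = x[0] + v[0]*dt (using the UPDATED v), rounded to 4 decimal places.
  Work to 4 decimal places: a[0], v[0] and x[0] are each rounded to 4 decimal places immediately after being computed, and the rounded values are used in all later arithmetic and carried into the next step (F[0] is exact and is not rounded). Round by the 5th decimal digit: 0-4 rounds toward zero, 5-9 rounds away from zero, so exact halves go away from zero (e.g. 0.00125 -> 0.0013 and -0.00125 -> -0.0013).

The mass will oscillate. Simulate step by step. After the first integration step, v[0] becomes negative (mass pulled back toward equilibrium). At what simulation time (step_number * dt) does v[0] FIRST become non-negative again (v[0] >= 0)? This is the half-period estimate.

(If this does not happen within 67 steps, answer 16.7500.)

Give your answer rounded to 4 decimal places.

Step 0: x=[6.9000] v=[0.0000]
Step 1: x=[6.8007] v=[-0.3972]
Step 2: x=[6.6059] v=[-0.7793]
Step 3: x=[6.3230] v=[-1.1316]
Step 4: x=[5.9628] v=[-1.4407]
Step 5: x=[5.5391] v=[-1.6948]
Step 6: x=[5.0681] v=[-1.8841]
Step 7: x=[4.5677] v=[-2.0015]
Step 8: x=[4.0571] v=[-2.0424]
Step 9: x=[3.5558] v=[-2.0053]
Step 10: x=[3.0829] v=[-1.8916]
Step 11: x=[2.6565] v=[-1.7057]
Step 12: x=[2.2929] v=[-1.4546]
Step 13: x=[2.0059] v=[-1.1480]
Step 14: x=[1.8065] v=[-0.7975]
Step 15: x=[1.7024] v=[-0.4166]
Step 16: x=[1.6975] v=[-0.0198]
Step 17: x=[1.7920] v=[0.3778]
First v>=0 after going negative at step 17, time=4.2500

Answer: 4.2500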